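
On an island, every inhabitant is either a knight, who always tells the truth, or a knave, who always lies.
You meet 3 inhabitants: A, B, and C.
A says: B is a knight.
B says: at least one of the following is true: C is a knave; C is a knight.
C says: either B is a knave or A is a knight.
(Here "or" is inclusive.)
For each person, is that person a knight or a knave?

A is a knight, B is a knight, and C is a knight.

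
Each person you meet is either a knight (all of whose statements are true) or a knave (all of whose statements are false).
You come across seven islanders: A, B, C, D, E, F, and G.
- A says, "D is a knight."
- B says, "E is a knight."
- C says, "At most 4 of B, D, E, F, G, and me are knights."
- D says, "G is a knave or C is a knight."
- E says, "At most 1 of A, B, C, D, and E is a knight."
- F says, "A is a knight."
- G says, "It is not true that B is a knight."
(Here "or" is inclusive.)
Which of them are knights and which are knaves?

A is a knight, B is a knave, C is a knight, D is a knight, E is a knave, F is a knight, and G is a knight.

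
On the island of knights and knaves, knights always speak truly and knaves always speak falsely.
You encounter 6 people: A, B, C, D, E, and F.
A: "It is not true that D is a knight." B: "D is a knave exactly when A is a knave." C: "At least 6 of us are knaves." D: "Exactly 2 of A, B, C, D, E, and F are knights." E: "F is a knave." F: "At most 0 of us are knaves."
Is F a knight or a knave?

F is a knave.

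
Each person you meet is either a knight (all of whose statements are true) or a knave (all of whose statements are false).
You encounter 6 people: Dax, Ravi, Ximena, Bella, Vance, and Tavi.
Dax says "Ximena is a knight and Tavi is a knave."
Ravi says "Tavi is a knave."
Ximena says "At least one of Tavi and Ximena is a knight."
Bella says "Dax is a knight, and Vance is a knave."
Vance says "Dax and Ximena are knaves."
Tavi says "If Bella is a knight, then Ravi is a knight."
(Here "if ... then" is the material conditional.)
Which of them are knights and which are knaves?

Dax is a knave, Ravi is a knave, Ximena is a knight, Bella is a knave, Vance is a knave, and Tavi is a knight.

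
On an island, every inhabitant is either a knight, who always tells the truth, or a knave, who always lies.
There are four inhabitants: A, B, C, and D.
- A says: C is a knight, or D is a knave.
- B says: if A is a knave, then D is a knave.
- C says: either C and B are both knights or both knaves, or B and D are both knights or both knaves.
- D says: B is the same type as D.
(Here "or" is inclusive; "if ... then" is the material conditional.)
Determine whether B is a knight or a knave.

B is a knight.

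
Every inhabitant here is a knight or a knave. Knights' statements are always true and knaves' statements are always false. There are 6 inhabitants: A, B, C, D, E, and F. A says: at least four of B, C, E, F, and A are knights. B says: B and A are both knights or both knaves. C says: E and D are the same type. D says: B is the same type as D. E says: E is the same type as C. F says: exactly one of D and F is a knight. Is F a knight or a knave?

F is a knight.

Consistent assignments: {A=knight, B=knight, C=knight, D=knave, E=knave, F=knight}
In every consistent assignment, F is a knight.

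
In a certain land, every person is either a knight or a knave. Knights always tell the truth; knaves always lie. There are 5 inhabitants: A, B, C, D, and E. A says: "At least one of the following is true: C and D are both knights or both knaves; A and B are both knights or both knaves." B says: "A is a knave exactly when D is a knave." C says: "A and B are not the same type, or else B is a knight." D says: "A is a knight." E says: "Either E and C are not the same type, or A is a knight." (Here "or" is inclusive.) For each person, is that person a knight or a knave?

A is a knight, B is a knight, C is a knight, D is a knight, and E is a knight.

As a knight, A's statement "at least one of the following is true: C and D are both knights or both knaves; A and B are both knights or both knaves" should be true; it is.
B is a knight; "A is a knave exactly when D is a knave" is true, as required.
C is a knight, and the claim "A and B are not the same type, or else B is a knight" is indeed true.
D (knight): "A is a knight" — true. ✓
E is a knight, so "either E and C are not the same type, or A is a knight" must be true — and it is.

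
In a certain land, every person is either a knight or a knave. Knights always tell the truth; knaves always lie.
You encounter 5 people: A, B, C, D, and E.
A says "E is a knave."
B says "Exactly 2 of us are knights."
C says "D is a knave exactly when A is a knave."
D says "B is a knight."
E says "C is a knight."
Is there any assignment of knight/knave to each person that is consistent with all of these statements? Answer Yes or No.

One consistent assignment: A=knight, B=knave, C=knave, D=knave, E=knave.

Yes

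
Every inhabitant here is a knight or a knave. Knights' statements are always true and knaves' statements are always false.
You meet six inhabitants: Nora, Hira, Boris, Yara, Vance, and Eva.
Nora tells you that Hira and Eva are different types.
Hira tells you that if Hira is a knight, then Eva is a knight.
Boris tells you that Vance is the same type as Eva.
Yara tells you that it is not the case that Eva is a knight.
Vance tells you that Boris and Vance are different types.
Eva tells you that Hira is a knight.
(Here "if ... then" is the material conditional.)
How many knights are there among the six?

The unique consistent assignment is Nora=knave, Hira=knight, Boris=knave, Yara=knave, Vance=knave, Eva=knight.
That has 2 knights.

2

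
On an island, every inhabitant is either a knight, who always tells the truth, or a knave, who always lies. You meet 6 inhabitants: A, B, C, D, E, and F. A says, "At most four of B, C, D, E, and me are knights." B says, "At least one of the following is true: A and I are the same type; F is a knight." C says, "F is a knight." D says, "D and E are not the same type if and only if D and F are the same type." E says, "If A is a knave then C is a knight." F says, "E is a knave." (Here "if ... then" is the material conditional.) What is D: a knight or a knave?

D is a knight.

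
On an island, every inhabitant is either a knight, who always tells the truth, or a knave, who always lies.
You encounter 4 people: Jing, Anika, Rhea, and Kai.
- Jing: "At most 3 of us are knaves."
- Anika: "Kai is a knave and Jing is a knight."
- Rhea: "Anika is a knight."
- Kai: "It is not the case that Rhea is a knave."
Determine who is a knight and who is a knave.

Jing is a knave, Anika is a knave, Rhea is a knave, and Kai is a knave.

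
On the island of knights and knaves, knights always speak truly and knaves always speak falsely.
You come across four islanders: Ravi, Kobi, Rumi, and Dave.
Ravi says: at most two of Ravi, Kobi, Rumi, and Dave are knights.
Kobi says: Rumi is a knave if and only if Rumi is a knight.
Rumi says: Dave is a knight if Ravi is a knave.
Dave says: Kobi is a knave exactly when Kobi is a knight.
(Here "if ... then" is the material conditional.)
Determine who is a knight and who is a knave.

Ravi (knight): "at most two of Ravi, Kobi, Rumi, and Dave are knights" — true. ✓
Since Kobi is a knave, "Rumi is a knave if and only if Rumi is a knight" needs to be False, which holds.
Rumi is a knight; "Dave is a knight if Ravi is a knave" is true, as required.
Dave is a knave; "Kobi is a knave exactly when Kobi is a knight" is False, as required.

Ravi is a knight, Kobi is a knave, Rumi is a knight, and Dave is a knave.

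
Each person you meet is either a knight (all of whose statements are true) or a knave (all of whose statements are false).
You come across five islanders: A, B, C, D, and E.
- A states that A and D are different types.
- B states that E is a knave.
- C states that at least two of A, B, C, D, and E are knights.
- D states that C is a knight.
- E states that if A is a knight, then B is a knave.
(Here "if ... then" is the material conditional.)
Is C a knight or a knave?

C is a knave.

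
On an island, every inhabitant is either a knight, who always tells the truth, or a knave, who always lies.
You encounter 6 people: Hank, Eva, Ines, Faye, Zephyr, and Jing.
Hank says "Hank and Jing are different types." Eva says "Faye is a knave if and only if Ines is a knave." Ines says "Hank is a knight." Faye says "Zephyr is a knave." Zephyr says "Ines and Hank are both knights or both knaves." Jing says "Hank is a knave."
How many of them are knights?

3

The unique consistent assignment is Hank=knight, Eva=knave, Ines=knight, Faye=knave, Zephyr=knight, Jing=knave.
That has 3 knights.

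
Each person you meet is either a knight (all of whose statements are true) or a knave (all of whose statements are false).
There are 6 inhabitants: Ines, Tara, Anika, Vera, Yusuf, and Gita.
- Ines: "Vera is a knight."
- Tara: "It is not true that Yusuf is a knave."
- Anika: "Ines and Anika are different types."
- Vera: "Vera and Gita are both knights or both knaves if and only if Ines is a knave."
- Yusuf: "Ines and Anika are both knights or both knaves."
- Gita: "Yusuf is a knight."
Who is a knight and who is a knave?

Ines is a knave, Tara is a knight, Anika is a knave, Vera is a knave, Yusuf is a knight, and Gita is a knight.

Ines is a knave, and the claim "Vera is a knight" is indeed False.
Tara (knight): "it is not true that Yusuf is a knave" — true. ✓
Anika is a knave, and the claim "Ines and Anika are different types" is indeed False.
Vera (knave): "Vera and Gita are both knights or both knaves if and only if Ines is a knave" — False. ✓
Since Yusuf is a knight, "Ines and Anika are both knights or both knaves" needs to be true, which holds.
Gita is a knight, so "Yusuf is a knight" must be true — and it is.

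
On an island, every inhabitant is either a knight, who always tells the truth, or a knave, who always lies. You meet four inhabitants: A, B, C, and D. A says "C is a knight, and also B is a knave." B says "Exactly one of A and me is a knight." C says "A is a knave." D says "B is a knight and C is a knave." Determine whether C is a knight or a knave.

C is a knight.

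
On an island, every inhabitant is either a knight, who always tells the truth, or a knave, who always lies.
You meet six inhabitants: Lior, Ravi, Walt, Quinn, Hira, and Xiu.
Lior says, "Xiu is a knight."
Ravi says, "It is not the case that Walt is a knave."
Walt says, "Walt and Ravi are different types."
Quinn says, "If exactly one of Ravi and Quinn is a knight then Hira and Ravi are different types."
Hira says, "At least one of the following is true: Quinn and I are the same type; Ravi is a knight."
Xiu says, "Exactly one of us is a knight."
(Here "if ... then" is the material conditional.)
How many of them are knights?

2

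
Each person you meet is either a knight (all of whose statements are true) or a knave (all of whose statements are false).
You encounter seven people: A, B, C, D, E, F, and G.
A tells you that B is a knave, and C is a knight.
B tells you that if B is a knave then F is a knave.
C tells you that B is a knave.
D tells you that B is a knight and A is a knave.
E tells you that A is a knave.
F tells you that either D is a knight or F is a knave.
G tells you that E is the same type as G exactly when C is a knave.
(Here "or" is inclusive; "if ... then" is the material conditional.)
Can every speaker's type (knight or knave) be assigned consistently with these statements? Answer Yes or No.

Yes

One consistent assignment: A=knave, B=knight, C=knave, D=knight, E=knight, F=knight, G=knight.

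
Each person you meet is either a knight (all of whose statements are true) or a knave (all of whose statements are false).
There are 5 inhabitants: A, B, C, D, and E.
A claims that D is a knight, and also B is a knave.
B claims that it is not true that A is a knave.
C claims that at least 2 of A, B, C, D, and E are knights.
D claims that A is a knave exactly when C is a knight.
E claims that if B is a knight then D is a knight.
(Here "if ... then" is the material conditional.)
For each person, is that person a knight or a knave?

Suppose A is a knight. Then A's statement "D is a knight, and also B is a knave" would have to be true. Checking the 16 ways to assign the others, none is consistent with every speaker.
(For instance, with B=knave, C=knave, D=knave, E=knight, A's claim "D is a knight, and also B is a knave" comes out false where it would need to be true.)
So A must be a knave, making "D is a knight, and also B is a knave" false. Taking A=knave, B=knave, C=knave, D=knave, E=knight, each remaining statement checks out:
  B (knave): "it is not true that A is a knave" — false. ✓
  C (knave): "at least 2 of A, B, C, D, and E are knights" — false. ✓
  D (knave): "A is a knave exactly when C is a knight" — false. ✓
  E (knight): "if B is a knight then D is a knight" — true. ✓
This is the unique consistent assignment.

A is a knave, B is a knave, C is a knave, D is a knave, and E is a knight.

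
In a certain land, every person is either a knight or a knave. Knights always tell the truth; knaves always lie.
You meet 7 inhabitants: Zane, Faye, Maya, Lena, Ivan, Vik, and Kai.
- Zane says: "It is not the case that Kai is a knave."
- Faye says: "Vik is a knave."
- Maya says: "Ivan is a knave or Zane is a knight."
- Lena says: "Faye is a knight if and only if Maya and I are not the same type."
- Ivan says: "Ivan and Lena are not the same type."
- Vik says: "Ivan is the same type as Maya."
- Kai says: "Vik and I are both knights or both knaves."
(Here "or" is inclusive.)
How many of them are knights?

5

The unique consistent assignment is Zane=knight, Faye=knave, Maya=knight, Lena=knave, Ivan=knight, Vik=knight, Kai=knight.
That has 5 knights.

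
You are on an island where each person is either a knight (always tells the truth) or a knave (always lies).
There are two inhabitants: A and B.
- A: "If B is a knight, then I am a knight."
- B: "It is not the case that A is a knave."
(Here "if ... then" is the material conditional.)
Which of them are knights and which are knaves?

A is a knight and B is a knight.

As a knight, A's statement "if B is a knight, then I am a knight" should be True; it is.
B is a knight, and the claim "it is not the case that A is a knave" is indeed True.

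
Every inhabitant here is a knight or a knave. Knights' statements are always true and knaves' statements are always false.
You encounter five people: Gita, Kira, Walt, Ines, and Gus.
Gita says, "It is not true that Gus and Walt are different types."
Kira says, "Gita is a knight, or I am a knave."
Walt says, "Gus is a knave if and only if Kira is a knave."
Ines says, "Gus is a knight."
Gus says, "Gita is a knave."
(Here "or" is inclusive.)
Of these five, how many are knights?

2

The unique consistent assignment is Gita=knight, Kira=knight, Walt=knave, Ines=knave, Gus=knave.
That has 2 knights.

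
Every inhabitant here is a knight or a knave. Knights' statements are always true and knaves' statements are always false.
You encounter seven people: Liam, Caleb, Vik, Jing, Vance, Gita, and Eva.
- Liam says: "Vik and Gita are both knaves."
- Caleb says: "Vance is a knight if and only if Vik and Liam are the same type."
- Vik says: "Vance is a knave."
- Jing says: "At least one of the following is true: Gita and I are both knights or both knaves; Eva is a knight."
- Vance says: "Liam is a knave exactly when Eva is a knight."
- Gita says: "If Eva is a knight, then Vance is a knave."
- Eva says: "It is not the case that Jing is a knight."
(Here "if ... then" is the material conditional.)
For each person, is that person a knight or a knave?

Liam is a knave, Caleb is a knight, Vik is a knight, Jing is a knight, Vance is a knave, Gita is a knight, and Eva is a knave.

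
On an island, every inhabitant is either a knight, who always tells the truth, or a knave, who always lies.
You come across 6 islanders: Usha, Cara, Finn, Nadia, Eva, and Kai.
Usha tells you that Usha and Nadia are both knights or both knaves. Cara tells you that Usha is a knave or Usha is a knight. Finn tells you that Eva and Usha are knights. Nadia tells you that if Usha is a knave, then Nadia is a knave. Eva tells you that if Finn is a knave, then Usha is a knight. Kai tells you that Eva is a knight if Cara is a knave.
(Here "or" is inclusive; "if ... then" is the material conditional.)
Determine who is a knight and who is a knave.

Usha is a knight, Cara is a knight, Finn is a knight, Nadia is a knight, Eva is a knight, and Kai is a knight.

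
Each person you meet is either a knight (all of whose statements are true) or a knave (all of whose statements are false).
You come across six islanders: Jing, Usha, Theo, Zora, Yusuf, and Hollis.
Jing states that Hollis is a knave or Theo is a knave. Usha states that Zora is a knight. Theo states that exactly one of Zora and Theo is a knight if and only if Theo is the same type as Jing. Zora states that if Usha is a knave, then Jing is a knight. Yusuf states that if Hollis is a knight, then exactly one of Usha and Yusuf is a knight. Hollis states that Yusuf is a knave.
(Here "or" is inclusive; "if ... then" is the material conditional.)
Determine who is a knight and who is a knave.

Jing (knight): "Hollis is a knave or Theo is a knave" — True. ✓
Usha is a knight; "Zora is a knight" is True, as required.
Theo (knave): "exactly one of Zora and Theo is a knight if and only if Theo is the same type as Jing" — false. ✓
As a knight, Zora's statement "if Usha is a knave, then Jing is a knight" should be True; it is.
Yusuf (knight): "if Hollis is a knight, then exactly one of Usha and Yusuf is a knight" — True. ✓
Hollis (knave): "Yusuf is a knave" — false. ✓

Jing is a knight, Usha is a knight, Theo is a knave, Zora is a knight, Yusuf is a knight, and Hollis is a knave.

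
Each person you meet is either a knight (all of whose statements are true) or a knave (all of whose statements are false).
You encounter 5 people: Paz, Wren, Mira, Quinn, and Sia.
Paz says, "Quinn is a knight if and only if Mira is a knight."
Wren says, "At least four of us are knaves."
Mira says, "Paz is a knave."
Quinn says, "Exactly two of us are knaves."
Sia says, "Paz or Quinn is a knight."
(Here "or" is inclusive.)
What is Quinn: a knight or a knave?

Consistent assignments: {Paz=knight, Wren=knave, Mira=knave, Quinn=knave, Sia=knight}
In every consistent assignment, Quinn is a knave.

Quinn is a knave.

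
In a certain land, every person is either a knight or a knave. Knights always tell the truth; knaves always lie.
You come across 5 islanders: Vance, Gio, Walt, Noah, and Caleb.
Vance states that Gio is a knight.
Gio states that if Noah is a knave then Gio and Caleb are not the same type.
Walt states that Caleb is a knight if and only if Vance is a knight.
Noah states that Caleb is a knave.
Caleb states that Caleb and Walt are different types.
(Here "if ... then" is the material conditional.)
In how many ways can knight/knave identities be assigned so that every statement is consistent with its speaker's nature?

1

Consistent assignments:
  Vance=knight, Gio=knight, Walt=knave, Noah=knight, Caleb=knave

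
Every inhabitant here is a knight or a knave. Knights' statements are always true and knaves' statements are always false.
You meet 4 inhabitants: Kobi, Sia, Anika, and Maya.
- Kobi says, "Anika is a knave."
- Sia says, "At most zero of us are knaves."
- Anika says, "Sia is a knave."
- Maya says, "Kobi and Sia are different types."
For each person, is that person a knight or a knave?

As a knave, Kobi's statement "Anika is a knave" should be False; it is.
Sia is a knave, so "at most zero of us are knaves" must be False — and it is.
As a knight, Anika's statement "Sia is a knave" should be true; it is.
Maya is a knave; "Kobi and Sia are different types" is False, as required.

Knights: Anika. Knaves: Kobi, Sia, and Maya.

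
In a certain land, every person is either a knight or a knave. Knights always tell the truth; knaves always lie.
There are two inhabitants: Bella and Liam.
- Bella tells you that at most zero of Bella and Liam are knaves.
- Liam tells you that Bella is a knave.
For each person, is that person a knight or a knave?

Bella is a knave and Liam is a knight.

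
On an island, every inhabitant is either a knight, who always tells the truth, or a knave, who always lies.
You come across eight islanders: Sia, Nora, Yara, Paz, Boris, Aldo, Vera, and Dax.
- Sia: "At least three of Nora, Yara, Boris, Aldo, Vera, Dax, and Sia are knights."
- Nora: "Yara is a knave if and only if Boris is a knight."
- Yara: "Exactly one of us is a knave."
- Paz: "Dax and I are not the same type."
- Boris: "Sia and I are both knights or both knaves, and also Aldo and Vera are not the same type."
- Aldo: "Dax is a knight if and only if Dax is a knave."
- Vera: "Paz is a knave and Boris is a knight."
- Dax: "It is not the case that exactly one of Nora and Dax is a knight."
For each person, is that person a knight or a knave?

Sia is a knight, Nora is a knight, Yara is a knave, Paz is a knave, Boris is a knight, Aldo is a knave, Vera is a knight, and Dax is a knave.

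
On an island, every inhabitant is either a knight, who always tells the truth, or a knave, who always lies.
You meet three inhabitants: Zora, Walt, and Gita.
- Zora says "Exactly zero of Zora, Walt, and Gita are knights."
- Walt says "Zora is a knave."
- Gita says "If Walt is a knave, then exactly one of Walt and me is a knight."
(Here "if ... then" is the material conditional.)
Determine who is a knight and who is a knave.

Zora is a knave, Walt is a knight, and Gita is a knight.

As a knave, Zora's statement "exactly zero of Zora, Walt, and Gita are knights" should be false; it is.
Walt is a knight; "Zora is a knave" is true, as required.
As a knight, Gita's statement "if Walt is a knave, then exactly one of Walt and me is a knight" should be true; it is.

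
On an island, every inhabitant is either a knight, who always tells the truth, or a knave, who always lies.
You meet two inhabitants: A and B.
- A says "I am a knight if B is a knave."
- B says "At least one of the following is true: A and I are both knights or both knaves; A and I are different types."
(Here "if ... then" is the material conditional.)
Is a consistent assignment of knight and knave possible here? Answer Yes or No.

Yes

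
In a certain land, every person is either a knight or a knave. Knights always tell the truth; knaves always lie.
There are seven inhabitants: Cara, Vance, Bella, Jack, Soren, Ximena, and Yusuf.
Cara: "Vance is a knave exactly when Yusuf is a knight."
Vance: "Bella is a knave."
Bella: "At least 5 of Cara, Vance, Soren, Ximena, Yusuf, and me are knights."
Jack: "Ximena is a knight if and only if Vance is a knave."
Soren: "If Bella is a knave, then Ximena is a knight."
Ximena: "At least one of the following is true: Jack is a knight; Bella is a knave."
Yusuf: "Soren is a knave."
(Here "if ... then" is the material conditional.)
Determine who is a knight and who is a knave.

Knights: Cara, Vance, Soren, and Ximena. Knaves: Bella, Jack, and Yusuf.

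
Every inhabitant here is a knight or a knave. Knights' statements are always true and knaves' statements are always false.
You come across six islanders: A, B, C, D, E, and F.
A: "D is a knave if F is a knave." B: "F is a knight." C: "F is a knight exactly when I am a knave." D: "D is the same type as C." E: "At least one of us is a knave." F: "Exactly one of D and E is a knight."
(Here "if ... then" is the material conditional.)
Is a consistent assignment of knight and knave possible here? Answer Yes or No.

One consistent assignment: A=knave, B=knave, C=knight, D=knight, E=knight, F=knave.

Yes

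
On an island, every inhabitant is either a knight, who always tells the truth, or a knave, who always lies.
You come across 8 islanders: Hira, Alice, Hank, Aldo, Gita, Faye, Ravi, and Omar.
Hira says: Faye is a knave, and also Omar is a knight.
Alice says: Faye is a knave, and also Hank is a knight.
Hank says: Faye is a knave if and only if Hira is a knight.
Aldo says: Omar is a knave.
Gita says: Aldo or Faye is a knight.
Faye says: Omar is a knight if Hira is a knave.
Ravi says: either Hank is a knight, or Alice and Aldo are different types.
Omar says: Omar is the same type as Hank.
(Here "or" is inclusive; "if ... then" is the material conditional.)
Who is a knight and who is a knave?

Hira is a knave, Alice is a knave, Hank is a knight, Aldo is a knave, Gita is a knight, Faye is a knight, Ravi is a knight, and Omar is a knight.

Hira (knave): "Faye is a knave, and also Omar is a knight" — false. ✓
Alice is a knave, so "Faye is a knave, and also Hank is a knight" must be false — and it is.
Hank is a knight; "Faye is a knave if and only if Hira is a knight" is True, as required.
Since Aldo is a knave, "Omar is a knave" needs to be false, which holds.
Since Gita is a knight, "Aldo or Faye is a knight" needs to be True, which holds.
Faye is a knight, so "Omar is a knight if Hira is a knave" must be True — and it is.
Ravi is a knight, so "either Hank is a knight, or Alice and Aldo are different types" must be True — and it is.
Omar is a knight, and the claim "Omar is the same type as Hank" is indeed True.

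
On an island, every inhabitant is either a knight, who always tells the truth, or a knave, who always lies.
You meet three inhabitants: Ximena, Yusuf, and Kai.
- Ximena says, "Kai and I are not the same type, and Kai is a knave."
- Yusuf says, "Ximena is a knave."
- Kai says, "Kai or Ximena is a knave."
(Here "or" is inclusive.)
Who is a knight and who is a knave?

Ximena is a knave, Yusuf is a knight, and Kai is a knight.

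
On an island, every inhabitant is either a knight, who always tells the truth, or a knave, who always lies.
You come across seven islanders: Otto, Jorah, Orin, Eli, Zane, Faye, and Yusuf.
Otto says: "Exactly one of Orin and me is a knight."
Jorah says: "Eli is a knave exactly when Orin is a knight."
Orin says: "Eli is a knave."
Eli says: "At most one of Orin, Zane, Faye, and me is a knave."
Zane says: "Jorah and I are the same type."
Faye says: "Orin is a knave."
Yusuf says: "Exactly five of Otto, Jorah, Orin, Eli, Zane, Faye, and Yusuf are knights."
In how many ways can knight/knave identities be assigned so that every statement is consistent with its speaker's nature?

2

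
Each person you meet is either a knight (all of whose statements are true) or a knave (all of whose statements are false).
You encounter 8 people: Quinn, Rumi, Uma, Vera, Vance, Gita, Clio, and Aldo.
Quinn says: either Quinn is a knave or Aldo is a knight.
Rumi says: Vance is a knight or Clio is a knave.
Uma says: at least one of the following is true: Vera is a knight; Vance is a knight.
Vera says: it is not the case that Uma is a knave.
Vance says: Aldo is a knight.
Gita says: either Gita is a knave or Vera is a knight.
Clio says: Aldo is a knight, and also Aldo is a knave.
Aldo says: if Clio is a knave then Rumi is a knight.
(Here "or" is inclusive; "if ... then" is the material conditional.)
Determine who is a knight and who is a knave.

Quinn is a knight, so "either Quinn is a knave or Aldo is a knight" must be true — and it is.
Rumi is a knight; "Vance is a knight or Clio is a knave" is true, as required.
Uma is a knight, so "at least one of the following is true: Vera is a knight; Vance is a knight" must be true — and it is.
As a knight, Vera's statement "it is not the case that Uma is a knave" should be true; it is.
Vance is a knight, so "Aldo is a knight" must be true — and it is.
Gita is a knight; "either Gita is a knave or Vera is a knight" is true, as required.
Clio is a knave, and the claim "Aldo is a knight, and also Aldo is a knave" is indeed false.
Aldo (knight): "if Clio is a knave then Rumi is a knight" — true. ✓

Knights: Quinn, Rumi, Uma, Vera, Vance, Gita, and Aldo. Knaves: Clio.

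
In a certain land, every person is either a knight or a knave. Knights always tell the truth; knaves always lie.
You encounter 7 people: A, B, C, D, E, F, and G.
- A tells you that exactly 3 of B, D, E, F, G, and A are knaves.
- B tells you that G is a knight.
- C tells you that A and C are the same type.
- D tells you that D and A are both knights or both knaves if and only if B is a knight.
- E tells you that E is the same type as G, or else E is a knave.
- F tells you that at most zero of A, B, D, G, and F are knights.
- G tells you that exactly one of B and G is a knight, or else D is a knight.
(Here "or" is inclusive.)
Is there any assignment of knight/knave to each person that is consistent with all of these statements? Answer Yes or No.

No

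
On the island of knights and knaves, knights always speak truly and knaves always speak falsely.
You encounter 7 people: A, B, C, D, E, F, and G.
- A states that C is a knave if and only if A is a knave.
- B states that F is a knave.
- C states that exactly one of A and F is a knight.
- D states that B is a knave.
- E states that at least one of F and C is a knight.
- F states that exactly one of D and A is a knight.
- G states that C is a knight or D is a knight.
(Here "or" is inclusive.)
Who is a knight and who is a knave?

Knights: C, D, E, F, and G. Knaves: A and B.

As a knave, A's statement "C is a knave if and only if A is a knave" should be False; it is.
Since B is a knave, "F is a knave" needs to be False, which holds.
C is a knight; "exactly one of A and F is a knight" is True, as required.
D is a knight; "B is a knave" is True, as required.
E is a knight; "at least one of F and C is a knight" is True, as required.
F (knight): "exactly one of D and A is a knight" — True. ✓
Since G is a knight, "C is a knight or D is a knight" needs to be True, which holds.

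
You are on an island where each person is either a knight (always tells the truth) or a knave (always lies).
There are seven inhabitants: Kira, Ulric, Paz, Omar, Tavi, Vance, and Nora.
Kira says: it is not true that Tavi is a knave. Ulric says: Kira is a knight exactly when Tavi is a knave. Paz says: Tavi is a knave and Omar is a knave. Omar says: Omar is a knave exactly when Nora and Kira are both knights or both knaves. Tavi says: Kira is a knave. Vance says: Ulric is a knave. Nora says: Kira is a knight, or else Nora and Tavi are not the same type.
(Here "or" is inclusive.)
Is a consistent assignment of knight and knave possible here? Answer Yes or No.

No

Checking all 128 assignments, each has at least one speaker whose statement's truth value contradicts their type.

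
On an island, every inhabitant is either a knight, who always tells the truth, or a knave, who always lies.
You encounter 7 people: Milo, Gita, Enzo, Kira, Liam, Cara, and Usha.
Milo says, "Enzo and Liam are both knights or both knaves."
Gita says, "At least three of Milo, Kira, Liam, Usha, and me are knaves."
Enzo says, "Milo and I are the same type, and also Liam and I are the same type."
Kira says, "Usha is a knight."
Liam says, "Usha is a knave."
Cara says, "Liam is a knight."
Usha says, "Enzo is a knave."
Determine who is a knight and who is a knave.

Knights: Milo, Kira, and Usha. Knaves: Gita, Enzo, Liam, and Cara.

Milo is a knight, so "Enzo and Liam are both knights or both knaves" must be True — and it is.
Gita is a knave; "at least three of Milo, Kira, Liam, Usha, and me are knaves" is False, as required.
As a knave, Enzo's statement "Milo and I are the same type, and also Liam and I are the same type" should be False; it is.
Kira is a knight, so "Usha is a knight" must be True — and it is.
Liam is a knave, and the claim "Usha is a knave" is indeed False.
Cara is a knave, so "Liam is a knight" must be False — and it is.
As a knight, Usha's statement "Enzo is a knave" should be True; it is.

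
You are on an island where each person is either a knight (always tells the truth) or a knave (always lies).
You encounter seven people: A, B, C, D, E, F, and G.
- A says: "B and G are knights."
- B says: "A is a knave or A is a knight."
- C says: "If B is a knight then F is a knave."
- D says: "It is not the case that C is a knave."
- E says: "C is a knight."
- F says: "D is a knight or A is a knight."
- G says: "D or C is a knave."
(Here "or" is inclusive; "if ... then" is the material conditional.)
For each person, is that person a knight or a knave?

A (knight): "B and G are knights" — True. ✓
B is a knight, and the claim "A is a knave or A is a knight" is indeed True.
As a knave, C's statement "if B is a knight then F is a knave" should be false; it is.
D is a knave, so "it is not the case that C is a knave" must be false — and it is.
E (knave): "C is a knight" — false. ✓
F is a knight; "D is a knight or A is a knight" is True, as required.
G is a knight; "D or C is a knave" is True, as required.

A is a knight, B is a knight, C is a knave, D is a knave, E is a knave, F is a knight, and G is a knight.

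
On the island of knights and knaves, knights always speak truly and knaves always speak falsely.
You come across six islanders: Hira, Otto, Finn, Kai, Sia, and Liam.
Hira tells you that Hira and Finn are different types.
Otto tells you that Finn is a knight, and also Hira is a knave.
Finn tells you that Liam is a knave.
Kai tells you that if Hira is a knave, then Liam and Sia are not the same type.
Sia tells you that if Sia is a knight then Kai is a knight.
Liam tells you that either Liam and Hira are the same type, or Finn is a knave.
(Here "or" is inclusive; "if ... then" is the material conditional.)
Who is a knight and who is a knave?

Since Hira is a knight, "Hira and Finn are different types" needs to be true, which holds.
Otto is a knave, so "Finn is a knight, and also Hira is a knave" must be false — and it is.
Finn is a knave, and the claim "Liam is a knave" is indeed false.
Kai is a knight; "if Hira is a knave, then Liam and Sia are not the same type" is true, as required.
Sia is a knight, and the claim "if Sia is a knight then Kai is a knight" is indeed true.
Liam is a knight; "either Liam and Hira are the same type, or Finn is a knave" is true, as required.

Hira is a knight, Otto is a knave, Finn is a knave, Kai is a knight, Sia is a knight, and Liam is a knight.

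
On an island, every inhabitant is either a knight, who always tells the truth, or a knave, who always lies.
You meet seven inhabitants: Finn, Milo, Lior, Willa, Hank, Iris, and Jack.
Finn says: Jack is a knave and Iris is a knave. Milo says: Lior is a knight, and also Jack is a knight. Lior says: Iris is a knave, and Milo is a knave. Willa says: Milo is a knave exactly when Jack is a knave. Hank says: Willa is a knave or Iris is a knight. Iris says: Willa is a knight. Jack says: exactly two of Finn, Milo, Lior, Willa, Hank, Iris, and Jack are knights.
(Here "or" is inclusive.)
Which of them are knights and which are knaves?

Finn is a knave, and the claim "Jack is a knave and Iris is a knave" is indeed False.
Milo is a knave; "Lior is a knight, and also Jack is a knight" is False, as required.
Lior is a knave, so "Iris is a knave, and Milo is a knave" must be False — and it is.
Since Willa is a knight, "Milo is a knave exactly when Jack is a knave" needs to be true, which holds.
Hank (knight): "Willa is a knave or Iris is a knight" — true. ✓
Since Iris is a knight, "Willa is a knight" needs to be true, which holds.
As a knave, Jack's statement "exactly two of Finn, Milo, Lior, Willa, Hank, Iris, and Jack are knights" should be False; it is.

Finn is a knave, Milo is a knave, Lior is a knave, Willa is a knight, Hank is a knight, Iris is a knight, and Jack is a knave.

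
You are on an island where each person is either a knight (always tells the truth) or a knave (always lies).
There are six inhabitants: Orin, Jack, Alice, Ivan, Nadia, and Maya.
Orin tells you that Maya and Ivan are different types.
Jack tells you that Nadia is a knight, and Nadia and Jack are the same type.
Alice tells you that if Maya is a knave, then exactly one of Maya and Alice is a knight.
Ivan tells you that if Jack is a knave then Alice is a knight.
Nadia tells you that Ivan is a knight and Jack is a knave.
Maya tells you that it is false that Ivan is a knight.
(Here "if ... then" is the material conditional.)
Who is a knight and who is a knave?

Orin is a knight, Jack is a knave, Alice is a knight, Ivan is a knight, Nadia is a knight, and Maya is a knave.

Orin is a knight, so "Maya and Ivan are different types" must be True — and it is.
As a knave, Jack's statement "Nadia is a knight, and Nadia and Jack are the same type" should be False; it is.
Alice is a knight, so "if Maya is a knave, then exactly one of Maya and Alice is a knight" must be True — and it is.
Ivan is a knight; "if Jack is a knave then Alice is a knight" is True, as required.
Nadia (knight): "Ivan is a knight and Jack is a knave" — True. ✓
Maya is a knave; "it is false that Ivan is a knight" is False, as required.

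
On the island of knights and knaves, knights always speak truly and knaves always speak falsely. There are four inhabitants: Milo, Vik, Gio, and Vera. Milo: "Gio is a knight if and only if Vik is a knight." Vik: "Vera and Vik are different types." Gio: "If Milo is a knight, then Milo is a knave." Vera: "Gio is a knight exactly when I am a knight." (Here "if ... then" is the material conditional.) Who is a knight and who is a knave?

Knights: Gio. Knaves: Milo, Vik, and Vera.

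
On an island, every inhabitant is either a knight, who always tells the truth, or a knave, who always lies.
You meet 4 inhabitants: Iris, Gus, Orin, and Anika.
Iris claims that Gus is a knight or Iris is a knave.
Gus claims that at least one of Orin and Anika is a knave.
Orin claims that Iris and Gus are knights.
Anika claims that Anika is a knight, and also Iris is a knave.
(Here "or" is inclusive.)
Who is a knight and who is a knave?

Knights: Iris, Gus, and Orin. Knaves: Anika.

Suppose Iris is a knave. Then Iris's statement "Gus is a knight or Iris is a knave" would have to be false. Checking the 8 ways to assign the others, none is consistent with every speaker.
(For instance, with Gus=knight, Orin=knight, Anika=knave, Iris's claim "Gus is a knight or Iris is a knave" comes out true where it would need to be false.)
So Iris must be a knight, making "Gus is a knight or Iris is a knave" true. Taking Iris=knight, Gus=knight, Orin=knight, Anika=knave, each remaining statement checks out:
  Gus (knight): "at least one of Orin and Anika is a knave" — true. ✓
  Orin (knight): "Iris and Gus are knights" — true. ✓
  Anika (knave): "Anika is a knight, and also Iris is a knave" — false. ✓
This is the unique consistent assignment.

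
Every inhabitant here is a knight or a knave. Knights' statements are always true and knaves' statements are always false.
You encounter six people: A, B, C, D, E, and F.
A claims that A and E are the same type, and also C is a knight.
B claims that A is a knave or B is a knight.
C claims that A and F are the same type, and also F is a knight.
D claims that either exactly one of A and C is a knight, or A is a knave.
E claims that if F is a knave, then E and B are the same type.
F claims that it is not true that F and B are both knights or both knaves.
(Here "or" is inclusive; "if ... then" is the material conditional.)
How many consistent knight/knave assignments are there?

1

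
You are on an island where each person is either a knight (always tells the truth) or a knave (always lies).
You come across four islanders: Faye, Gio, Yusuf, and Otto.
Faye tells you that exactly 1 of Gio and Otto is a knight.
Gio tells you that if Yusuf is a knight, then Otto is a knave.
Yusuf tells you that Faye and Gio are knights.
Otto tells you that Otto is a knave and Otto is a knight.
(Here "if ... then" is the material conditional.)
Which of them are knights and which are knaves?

Knights: Faye, Gio, and Yusuf. Knaves: Otto.

Suppose Faye is a knave. Then Faye's statement "exactly 1 of Gio and Otto is a knight" would have to be false. Checking the 8 ways to assign the others, none is consistent with every speaker.
(For instance, with Gio=knight, Yusuf=knight, Otto=knave, Faye's claim "exactly 1 of Gio and Otto is a knight" comes out true where it would need to be false.)
So Faye must be a knight, making "exactly 1 of Gio and Otto is a knight" true. Taking Faye=knight, Gio=knight, Yusuf=knight, Otto=knave, each remaining statement checks out:
  Gio (knight): "if Yusuf is a knight, then Otto is a knave" — true. ✓
  Yusuf (knight): "Faye and Gio are knights" — true. ✓
  Otto (knave): "Otto is a knave and Otto is a knight" — false. ✓
This is the unique consistent assignment.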